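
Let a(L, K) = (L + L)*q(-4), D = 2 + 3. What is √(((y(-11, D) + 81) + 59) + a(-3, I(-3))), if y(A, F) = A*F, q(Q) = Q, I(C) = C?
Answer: √109 ≈ 10.440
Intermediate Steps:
D = 5
a(L, K) = -8*L (a(L, K) = (L + L)*(-4) = (2*L)*(-4) = -8*L)
√(((y(-11, D) + 81) + 59) + a(-3, I(-3))) = √(((-11*5 + 81) + 59) - 8*(-3)) = √(((-55 + 81) + 59) + 24) = √((26 + 59) + 24) = √(85 + 24) = √109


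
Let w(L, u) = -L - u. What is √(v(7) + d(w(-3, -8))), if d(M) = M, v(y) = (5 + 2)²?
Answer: 2*√15 ≈ 7.7460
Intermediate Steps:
v(y) = 49 (v(y) = 7² = 49)
√(v(7) + d(w(-3, -8))) = √(49 + (-1*(-3) - 1*(-8))) = √(49 + (3 + 8)) = √(49 + 11) = √60 = 2*√15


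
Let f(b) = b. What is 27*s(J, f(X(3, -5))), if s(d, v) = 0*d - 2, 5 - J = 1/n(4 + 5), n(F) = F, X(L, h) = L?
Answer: -54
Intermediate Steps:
J = 44/9 (J = 5 - 1/(4 + 5) = 5 - 1/9 = 5 - 1*⅑ = 5 - ⅑ = 44/9 ≈ 4.8889)
s(d, v) = -2 (s(d, v) = 0 - 2 = -2)
27*s(J, f(X(3, -5))) = 27*(-2) = -54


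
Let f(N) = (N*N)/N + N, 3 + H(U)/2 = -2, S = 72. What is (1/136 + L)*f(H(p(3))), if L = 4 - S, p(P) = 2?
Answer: 46235/34 ≈ 1359.9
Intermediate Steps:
H(U) = -10 (H(U) = -6 + 2*(-2) = -6 - 4 = -10)
f(N) = 2*N (f(N) = N²/N + N = N + N = 2*N)
L = -68 (L = 4 - 1*72 = 4 - 72 = -68)
(1/136 + L)*f(H(p(3))) = (1/136 - 68)*(2*(-10)) = (1/136 - 68)*(-20) = -9247/136*(-20) = 46235/34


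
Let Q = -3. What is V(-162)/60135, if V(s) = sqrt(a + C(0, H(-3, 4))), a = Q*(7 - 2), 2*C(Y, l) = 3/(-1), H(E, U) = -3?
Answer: I*sqrt(66)/120270 ≈ 6.7548e-5*I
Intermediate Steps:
C(Y, l) = -3/2 (C(Y, l) = (3/(-1))/2 = (3*(-1))/2 = (1/2)*(-3) = -3/2)
a = -15 (a = -3*(7 - 2) = -3*5 = -15)
V(s) = I*sqrt(66)/2 (V(s) = sqrt(-15 - 3/2) = sqrt(-33/2) = I*sqrt(66)/2)
V(-162)/60135 = (I*sqrt(66)/2)/60135 = (I*sqrt(66)/2)*(1/60135) = I*sqrt(66)/120270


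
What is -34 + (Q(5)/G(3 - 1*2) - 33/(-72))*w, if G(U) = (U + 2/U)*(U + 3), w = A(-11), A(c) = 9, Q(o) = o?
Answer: -209/8 ≈ -26.125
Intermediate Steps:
w = 9
G(U) = (3 + U)*(U + 2/U) (G(U) = (U + 2/U)*(3 + U) = (3 + U)*(U + 2/U))
-34 + (Q(5)/G(3 - 1*2) - 33/(-72))*w = -34 + (5/(2 + (3 - 1*2)² + 3*(3 - 1*2) + 6/(3 - 1*2)) - 33/(-72))*9 = -34 + (5/(2 + (3 - 2)² + 3*(3 - 2) + 6/(3 - 2)) - 33*(-1/72))*9 = -34 + (5/(2 + 1² + 3*1 + 6/1) + 11/24)*9 = -34 + (5/(2 + 1 + 3 + 6*1) + 11/24)*9 = -34 + (5/(2 + 1 + 3 + 6) + 11/24)*9 = -34 + (5/12 + 11/24)*9 = -34 + (7/8)*9 = -34 + 63/8 = -209/8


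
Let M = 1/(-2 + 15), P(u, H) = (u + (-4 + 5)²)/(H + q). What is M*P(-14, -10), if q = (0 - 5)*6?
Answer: 1/40 ≈ 0.025000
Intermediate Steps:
q = -30 (q = -5*6 = -30)
P(u, H) = (1 + u)/(-30 + H) (P(u, H) = (u + (-4 + 5)²)/(H - 30) = (u + 1²)/(-30 + H) = (u + 1)/(-30 + H) = (1 + u)/(-30 + H))
M = 1/13 ≈ 0.076923
M*P(-14, -10) = ((1 - 14)/(-30 - 10))/13 = (-13/(-40))/13 = (-1/40*(-13))/13 = (1/13)*(13/40) = 1/40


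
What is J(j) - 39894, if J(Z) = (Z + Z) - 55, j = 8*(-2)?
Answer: -39981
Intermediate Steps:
j = -16
J(Z) = -55 + 2*Z (J(Z) = 2*Z - 55 = -55 + 2*Z)
J(j) - 39894 = (-55 + 2*(-16)) - 39894 = (-55 - 32) - 39894 = -87 - 39894 = -39981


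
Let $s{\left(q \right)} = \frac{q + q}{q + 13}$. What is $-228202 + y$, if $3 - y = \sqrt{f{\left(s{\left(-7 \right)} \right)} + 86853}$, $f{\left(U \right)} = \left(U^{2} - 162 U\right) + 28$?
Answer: $-228199 - \frac{2 \sqrt{196345}}{3} \approx -2.2849 \cdot 10^{5}$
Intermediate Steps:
$s{\left(q \right)} = \frac{2 q}{13 + q}$
$f{\left(U \right)} = 28 + U^{2} - 162 U$
$y = 3 - \frac{2 \sqrt{196345}}{3}$ ($y = 3 - \sqrt{\left(28 + \left(2 \left(-7\right) \frac{1}{13 - 7}\right)^{2} - 162 \cdot 2 \left(-7\right) \frac{1}{13 - 7}\right) + 86853} = 3 - \sqrt{\left(28 + \left(2 \left(-7\right) \frac{1}{6}\right)^{2} - 162 \cdot 2 \left(-7\right) \frac{1}{6}\right) + 86853} = 3 - \sqrt{\left(28 + \left(- \frac{7}{3}\right)^{2} - -378\right) + 86853} = 3 - \sqrt{\left(28 + \frac{49}{9} + 378\right) + 86853} = 3 - \sqrt{\frac{3703}{9} + 86853} = 3 - \sqrt{\frac{785380}{9}} = 3 - \frac{2 \sqrt{196345}}{3} \approx -292.41$)
$-228202 + y = -228202 + \left(3 - \frac{2 \sqrt{196345}}{3}\right) = -228199 - \frac{2 \sqrt{196345}}{3}$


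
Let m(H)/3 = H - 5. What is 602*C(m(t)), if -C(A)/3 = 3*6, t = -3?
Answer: -32508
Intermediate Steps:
m(H) = -15 + 3*H (m(H) = 3*(H - 5) = 3*(-5 + H) = -15 + 3*H)
C(A) = -54 (C(A) = -9*6 = -3*18 = -54)
602*C(m(t)) = 602*(-54) = -32508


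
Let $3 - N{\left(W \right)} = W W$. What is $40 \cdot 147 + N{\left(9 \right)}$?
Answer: $5802$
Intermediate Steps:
$N{\left(W \right)} = 3 - W^{2}$ ($N{\left(W \right)} = 3 - W W = 3 - W^{2}$)
$40 \cdot 147 + N{\left(9 \right)} = 40 \cdot 147 + \left(3 - 9^{2}\right) = 5880 + \left(3 - 81\right) = 5880 - 78 = 5802$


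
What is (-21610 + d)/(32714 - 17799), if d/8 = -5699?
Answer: -67202/14915 ≈ -4.5057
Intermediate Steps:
d = -45592 (d = 8*(-5699) = -45592)
(-21610 + d)/(32714 - 17799) = (-21610 - 45592)/(32714 - 17799) = -67202/14915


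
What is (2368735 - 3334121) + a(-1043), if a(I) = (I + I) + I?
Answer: -968515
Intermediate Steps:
a(I) = 3*I (a(I) = 2*I + I = 3*I)
(2368735 - 3334121) + a(-1043) = (2368735 - 3334121) + 3*(-1043) = -965386 - 3129 = -968515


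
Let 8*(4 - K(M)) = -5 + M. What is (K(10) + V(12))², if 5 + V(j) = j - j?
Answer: 169/64 ≈ 2.6406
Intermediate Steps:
K(M) = 37/8 - M/8 (K(M) = 4 - (-5 + M)/8 = 4 + (5/8 - M/8) = 37/8 - M/8)
V(j) = -5 (V(j) = -5 + (j - j) = -5 + 0 = -5)
(K(10) + V(12))² = ((37/8 - ⅛*10) - 5)² = ((37/8 - 5/4) - 5)² = (27/8 - 5)² = (-13/8)² = 169/64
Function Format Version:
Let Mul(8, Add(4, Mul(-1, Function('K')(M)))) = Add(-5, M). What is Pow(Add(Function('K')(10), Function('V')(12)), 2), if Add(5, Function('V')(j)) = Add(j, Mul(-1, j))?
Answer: Rational(169, 64) ≈ 2.6406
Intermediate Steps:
Function('K')(M) = Add(Rational(37, 8), Mul(Rational(-1, 8), M)) (Function('K')(M) = Add(4, Mul(Rational(-1, 8), Add(-5, M))) = Add(4, Add(Rational(5, 8), Mul(Rational(-1, 8), M))) = Add(Rational(37, 8), Mul(Rational(-1, 8), M)))
Function('V')(j) = -5 (Function('V')(j) = Add(-5, Add(j, Mul(-1, j))) = Add(-5, 0) = -5)
Pow(Add(Function('K')(10), Function('V')(12)), 2) = Pow(Add(Add(Rational(37, 8), Mul(Rational(-1, 8), 10)), -5), 2) = Pow(Add(Add(Rational(37, 8), Rational(-5, 4)), -5), 2) = Pow(Add(Rational(27, 8), -5), 2) = Pow(Rational(-13, 8), 2) = Rational(169, 64)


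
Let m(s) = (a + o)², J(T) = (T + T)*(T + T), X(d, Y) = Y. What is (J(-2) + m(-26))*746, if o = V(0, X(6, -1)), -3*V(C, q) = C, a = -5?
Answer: 30586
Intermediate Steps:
V(C, q) = -C/3
o = 0 (o = -⅓*0 = 0)
J(T) = 4*T² (J(T) = (2*T)*(2*T) = 4*T²)
m(s) = 25 (m(s) = (-5 + 0)² = (-5)² = 25)
(J(-2) + m(-26))*746 = (4*(-2)² + 25)*746 = (4*4 + 25)*746 = (16 + 25)*746 = 41*746 = 30586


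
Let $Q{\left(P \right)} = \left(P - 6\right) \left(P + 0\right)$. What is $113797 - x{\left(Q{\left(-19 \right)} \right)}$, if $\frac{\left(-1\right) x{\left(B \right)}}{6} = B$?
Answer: $116647$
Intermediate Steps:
$Q{\left(P \right)} = P \left(-6 + P\right)$ ($Q{\left(P \right)} = \left(-6 + P\right) P = P \left(-6 + P\right)$)
$x{\left(B \right)} = - 6 B$
$113797 - x{\left(Q{\left(-19 \right)} \right)} = 113797 - - 6 \left(- 19 \left(-6 - 19\right)\right) = 113797 - - 6 \left(\left(-19\right) \left(-25\right)\right) = 113797 - \left(-6\right) 475 = 113797 - -2850 = 113797 + 2850 = 116647$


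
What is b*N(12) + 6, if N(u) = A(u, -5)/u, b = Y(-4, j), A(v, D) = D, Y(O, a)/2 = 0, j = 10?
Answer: 6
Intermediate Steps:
Y(O, a) = 0 (Y(O, a) = 2*0 = 0)
b = 0
N(u) = -5/u
b*N(12) + 6 = 0*(-5/12) + 6 = 0 + 6 = 6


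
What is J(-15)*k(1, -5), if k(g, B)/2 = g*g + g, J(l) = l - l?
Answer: 0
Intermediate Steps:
J(l) = 0
k(g, B) = 2*g + 2*g**2 (k(g, B) = 2*(g*g + g) = 2*(g**2 + g) = 2*(g + g**2) = 2*g + 2*g**2)
J(-15)*k(1, -5) = 0*(2*1*(1 + 1)) = 0*(2*1*2) = 0*4 = 0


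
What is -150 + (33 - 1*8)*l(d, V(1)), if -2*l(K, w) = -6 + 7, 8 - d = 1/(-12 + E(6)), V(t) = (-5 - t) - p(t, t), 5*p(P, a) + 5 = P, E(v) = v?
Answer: -325/2 ≈ -162.50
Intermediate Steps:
p(P, a) = -1 + P/5
V(t) = -4 - 6*t/5 (V(t) = (-5 - t) - (-1 + t/5) = (-5 - t) + (1 - t/5) = -4 - 6*t/5)
d = 49/6 (d = 8 - 1/(-12 + 6) = 8 - 1/(-6) = 8 - 1*(-⅙) = 8 + ⅙ = 49/6 ≈ 8.1667)
l(K, w) = -½ (l(K, w) = -(-6 + 7)/2 = -½*1 = -½)
-150 + (33 - 1*8)*l(d, V(1)) = -150 + (33 - 1*8)*(-½) = -150 + (33 - 8)*(-½) = -150 + 25*(-½) = -150 - 25/2 = -325/2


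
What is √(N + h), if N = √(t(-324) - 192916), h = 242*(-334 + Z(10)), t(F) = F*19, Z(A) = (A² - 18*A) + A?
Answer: 2*√(-24442 + I*√12442) ≈ 0.71347 + 312.68*I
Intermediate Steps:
Z(A) = A² - 17*A
t(F) = 19*F
h = -97768 (h = 242*(-334 + 10*(-17 + 10)) = 242*(-334 + 10*(-7)) = 242*(-334 - 70) = 242*(-404) = -97768)
N = 4*I*√12442 (N = √(19*(-324) - 192916) = √(-6156 - 192916) = √(-199072) = 4*I*√12442 ≈ 446.17*I)
√(N + h) = √(4*I*√12442 - 97768) = √(-97768 + 4*I*√12442)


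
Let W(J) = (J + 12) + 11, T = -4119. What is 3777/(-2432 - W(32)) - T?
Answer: 3413392/829 ≈ 4117.5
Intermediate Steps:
W(J) = 23 + J (W(J) = (12 + J) + 11 = 23 + J)
3777/(-2432 - W(32)) - T = 3777/(-2432 - (23 + 32)) - 1*(-4119) = 3777/(-2432 - 1*55) + 4119 = 3777/(-2432 - 55) + 4119 = 3777/(-2487) + 4119 = 3777*(-1/2487) + 4119 = -1259/829 + 4119 = 3413392/829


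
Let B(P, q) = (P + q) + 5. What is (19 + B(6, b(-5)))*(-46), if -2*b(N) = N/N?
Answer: -1357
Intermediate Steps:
b(N) = -1/2 (b(N) = -N/(2*N) = -1/2*1 = -1/2)
B(P, q) = 5 + P + q
(19 + B(6, b(-5)))*(-46) = (19 + (5 + 6 - 1/2))*(-46) = (19 + 21/2)*(-46) = (59/2)*(-46) = -1357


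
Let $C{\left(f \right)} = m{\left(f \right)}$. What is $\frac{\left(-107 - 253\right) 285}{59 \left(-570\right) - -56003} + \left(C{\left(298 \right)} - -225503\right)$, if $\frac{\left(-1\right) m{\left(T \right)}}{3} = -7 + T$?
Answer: $\frac{5025544390}{22373} \approx 2.2463 \cdot 10^{5}$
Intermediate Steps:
$m{\left(T \right)} = 21 - 3 T$ ($m{\left(T \right)} = - 3 \left(-7 + T\right) = 21 - 3 T$)
$C{\left(f \right)} = 21 - 3 f$
$\frac{\left(-107 - 253\right) 285}{59 \left(-570\right) - -56003} + \left(C{\left(298 \right)} - -225503\right) = \frac{\left(-107 - 253\right) 285}{59 \left(-570\right) - -56003} + \left(\left(21 - 894\right) - -225503\right) = \frac{\left(-360\right) 285}{-33630 + 56003} + \left(\left(21 - 894\right) + 225503\right) = - \frac{102600}{22373} + \left(-873 + 225503\right) = \left(-102600\right) \frac{1}{22373} + 224630 = - \frac{102600}{22373} + 224630 = \frac{5025544390}{22373}$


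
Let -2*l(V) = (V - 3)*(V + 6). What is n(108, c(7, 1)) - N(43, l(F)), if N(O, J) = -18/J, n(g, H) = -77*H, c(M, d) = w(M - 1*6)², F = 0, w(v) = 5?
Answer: -1923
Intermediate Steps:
c(M, d) = 25 (c(M, d) = 5² = 25)
l(V) = -(-3 + V)*(6 + V)/2 (l(V) = -(V - 3)*(V + 6)/2 = -(-3 + V)*(6 + V)/2)
n(108, c(7, 1)) - N(43, l(F)) = -77*25 - (-18)/(9 - 3/2*0 - ½*0²) = -1925 - (-18)/(9 + 0 - ½*0) = -1925 - (-18)/(9 + 0 + 0) = -1925 - (-18)/9 = -1925 - 1*(-2) = -1925 + 2 = -1923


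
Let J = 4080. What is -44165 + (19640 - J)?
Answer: -28605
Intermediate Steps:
-44165 + (19640 - J) = -44165 + (19640 - 1*4080) = -44165 + (19640 - 4080) = -44165 + 15560 = -28605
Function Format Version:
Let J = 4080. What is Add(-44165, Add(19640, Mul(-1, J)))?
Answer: -28605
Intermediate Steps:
Add(-44165, Add(19640, Mul(-1, J))) = Add(-44165, Add(19640, Mul(-1, 4080))) = Add(-44165, Add(19640, -4080)) = Add(-44165, 15560) = -28605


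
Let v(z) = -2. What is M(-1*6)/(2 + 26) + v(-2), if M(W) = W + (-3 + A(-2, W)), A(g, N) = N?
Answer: -71/28 ≈ -2.5357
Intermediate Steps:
M(W) = -3 + 2*W (M(W) = W + (-3 + W) = -3 + 2*W)
M(-1*6)/(2 + 26) + v(-2) = (-3 + 2*(-1*6))/(2 + 26) - 2 = (-3 + 2*(-6))/28 - 2 = (-3 - 12)*(1/28) - 2 = -15*1/28 - 2 = -15/28 - 2 = -71/28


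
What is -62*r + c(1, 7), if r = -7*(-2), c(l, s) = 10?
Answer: -858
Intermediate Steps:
r = 14
-62*r + c(1, 7) = -62*14 + 10 = -868 + 10 = -858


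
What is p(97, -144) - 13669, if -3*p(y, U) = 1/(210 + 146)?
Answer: -14598493/1068 ≈ -13669.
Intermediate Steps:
p(y, U) = -1/1068 (p(y, U) = -1/(3*(210 + 146)) = -⅓/356 = -⅓*1/356 = -1/1068)
p(97, -144) - 13669 = -1/1068 - 13669 = -14598493/1068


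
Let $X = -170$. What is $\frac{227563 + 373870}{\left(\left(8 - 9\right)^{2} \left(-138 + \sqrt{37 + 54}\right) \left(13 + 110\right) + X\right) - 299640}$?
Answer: $- \frac{14655719344}{7719286609} - \frac{73976259 \sqrt{91}}{100350725917} \approx -1.9056$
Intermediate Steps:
$\frac{227563 + 373870}{\left(\left(8 - 9\right)^{2} \left(-138 + \sqrt{37 + 54}\right) \left(13 + 110\right) + X\right) - 299640} = \frac{227563 + 373870}{\left(\left(8 - 9\right)^{2} \left(-138 + \sqrt{37 + 54}\right) \left(13 + 110\right) - 170\right) - 299640} = \frac{601433}{\left(\left(-1\right)^{2} \left(-138 + \sqrt{91}\right) 123 - 170\right) - 299640} = \frac{601433}{\left(1 \left(-16974 + 123 \sqrt{91}\right) - 170\right) - 299640} = \frac{601433}{\left(\left(-16974 + 123 \sqrt{91}\right) - 170\right) - 299640} = \frac{601433}{\left(-17144 + 123 \sqrt{91}\right) - 299640} = \frac{601433}{-316784 + 123 \sqrt{91}}$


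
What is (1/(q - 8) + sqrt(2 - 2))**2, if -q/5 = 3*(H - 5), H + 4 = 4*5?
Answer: 1/29929 ≈ 3.3412e-5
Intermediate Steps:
H = 16 (H = -4 + 4*5 = -4 + 20 = 16)
q = -165 (q = -15*(16 - 5) = -15*11 = -5*33 = -165)
(1/(q - 8) + sqrt(2 - 2))**2 = (1/(-165 - 8) + sqrt(2 - 2))**2 = (1/(-173) + sqrt(0))**2 = (-1/173 + 0)**2 = (-1/173)**2 = 1/29929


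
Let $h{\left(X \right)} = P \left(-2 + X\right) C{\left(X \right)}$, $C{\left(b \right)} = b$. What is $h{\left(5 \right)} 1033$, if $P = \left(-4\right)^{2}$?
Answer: $247920$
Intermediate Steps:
$P = 16$
$h{\left(X \right)} = X \left(-32 + 16 X\right)$ ($h{\left(X \right)} = 16 \left(-2 + X\right) X = \left(-32 + 16 X\right) X = X \left(-32 + 16 X\right)$)
$h{\left(5 \right)} 1033 = 16 \cdot 5 \left(-2 + 5\right) 1033 = 16 \cdot 5 \cdot 3 \cdot 1033 = 240 \cdot 1033 = 247920$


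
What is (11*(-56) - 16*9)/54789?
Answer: -760/54789 ≈ -0.013871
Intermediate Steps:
(11*(-56) - 16*9)/54789 = (-616 - 144)*(1/54789) = -760*1/54789 = -760/54789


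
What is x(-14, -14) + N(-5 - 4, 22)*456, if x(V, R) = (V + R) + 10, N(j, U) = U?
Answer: 10014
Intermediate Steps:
x(V, R) = 10 + R + V (x(V, R) = (R + V) + 10 = 10 + R + V)
x(-14, -14) + N(-5 - 4, 22)*456 = (10 - 14 - 14) + 22*456 = -18 + 10032 = 10014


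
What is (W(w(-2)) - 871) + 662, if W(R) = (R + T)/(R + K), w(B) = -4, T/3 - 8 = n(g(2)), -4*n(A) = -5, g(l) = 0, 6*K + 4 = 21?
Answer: -3211/14 ≈ -229.36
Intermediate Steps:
K = 17/6 (K = -⅔ + (⅙)*21 = -⅔ + 7/2 = 17/6 ≈ 2.8333)
n(A) = 5/4 (n(A) = -¼*(-5) = 5/4)
T = 111/4 (T = 24 + 3*(5/4) = 24 + 15/4 = 111/4 ≈ 27.750)
W(R) = (111/4 + R)/(17/6 + R) (W(R) = (R + 111/4)/(R + 17/6) = (111/4 + R)/(17/6 + R))
(W(w(-2)) - 871) + 662 = (3*(111 + 4*(-4))/(2*(17 + 6*(-4))) - 871) + 662 = (3*(111 - 16)/(2*(17 - 24)) - 871) + 662 = ((3/2)*95/(-7) - 871) + 662 = ((3/2)*(-⅐)*95 - 871) + 662 = (-285/14 - 871) + 662 = -12479/14 + 662 = -3211/14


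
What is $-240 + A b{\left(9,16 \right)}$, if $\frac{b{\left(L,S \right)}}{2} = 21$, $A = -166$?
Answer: $-7212$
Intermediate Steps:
$b{\left(L,S \right)} = 42$ ($b{\left(L,S \right)} = 2 \cdot 21 = 42$)
$-240 + A b{\left(9,16 \right)} = -240 - 6972 = -7212$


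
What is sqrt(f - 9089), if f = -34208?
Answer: I*sqrt(43297) ≈ 208.08*I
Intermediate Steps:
sqrt(f - 9089) = sqrt(-34208 - 9089) = sqrt(-43297) = I*sqrt(43297)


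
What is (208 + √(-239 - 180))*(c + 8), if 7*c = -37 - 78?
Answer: -12272/7 - 59*I*√419/7 ≈ -1753.1 - 172.53*I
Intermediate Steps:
c = -115/7 (c = (-37 - 78)/7 = (⅐)*(-115) = -115/7 ≈ -16.429)
(208 + √(-239 - 180))*(c + 8) = (208 + √(-239 - 180))*(-115/7 + 8) = (208 + √(-419))*(-59/7) = (208 + I*√419)*(-59/7) = -12272/7 - 59*I*√419/7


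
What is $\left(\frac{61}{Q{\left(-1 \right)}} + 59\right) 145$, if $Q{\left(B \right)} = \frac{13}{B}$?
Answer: $\frac{102370}{13} \approx 7874.6$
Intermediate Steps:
$\left(\frac{61}{Q{\left(-1 \right)}} + 59\right) 145 = \left(\frac{61}{13 \frac{1}{-1}} + 59\right) 145 = \left(\frac{61}{13 \left(-1\right)} + 59\right) 145 = \left(\frac{61}{-13} + 59\right) 145 = \left(61 \left(- \frac{1}{13}\right) + 59\right) 145 = \left(- \frac{61}{13} + 59\right) 145 = \frac{706}{13} \cdot 145 = \frac{102370}{13}$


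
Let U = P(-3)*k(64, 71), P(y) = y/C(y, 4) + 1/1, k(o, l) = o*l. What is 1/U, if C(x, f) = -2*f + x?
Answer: 11/63616 ≈ 0.00017291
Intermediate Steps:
C(x, f) = x - 2*f
k(o, l) = l*o
P(y) = 1 + y/(-8 + y) (P(y) = y/(y - 2*4) + 1/1 = y/(y - 8) + 1*1 = y/(-8 + y) + 1 = 1 + y/(-8 + y))
U = 63616/11 (U = (2*(-4 - 3)/(-8 - 3))*(71*64) = (2*(-7)/(-11))*4544 = (2*(-1/11)*(-7))*4544 = (14/11)*4544 = 63616/11 ≈ 5783.3)
1/U = 1/(63616/11) = 11/63616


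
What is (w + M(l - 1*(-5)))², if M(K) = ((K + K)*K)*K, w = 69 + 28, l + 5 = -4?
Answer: 961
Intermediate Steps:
l = -9 (l = -5 - 4 = -9)
w = 97
M(K) = 2*K³ (M(K) = ((2*K)*K)*K = (2*K²)*K = 2*K³)
(w + M(l - 1*(-5)))² = (97 + 2*(-9 - 1*(-5))³)² = (97 + 2*(-9 + 5)³)² = (97 + 2*(-4)³)² = (97 + 2*(-64))² = (97 - 128)² = (-31)² = 961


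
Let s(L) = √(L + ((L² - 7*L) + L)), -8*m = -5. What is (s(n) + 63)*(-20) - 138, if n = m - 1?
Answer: -1398 - 5*√129/2 ≈ -1426.4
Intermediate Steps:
m = 5/8 (m = -⅛*(-5) = 5/8 ≈ 0.62500)
n = -3/8 (n = 5/8 - 1 = -3/8 ≈ -0.37500)
s(L) = √(L² - 5*L) (s(L) = √(L + (L² - 6*L)) = √(L² - 5*L))
(s(n) + 63)*(-20) - 138 = (√(-3*(-5 - 3/8)/8) + 63)*(-20) - 138 = (√(-3/8*(-43/8)) + 63)*(-20) - 138 = (√(129/64) + 63)*(-20) - 138 = (√129/8 + 63)*(-20) - 138 = (63 + √129/8)*(-20) - 138 = (-1260 - 5*√129/2) - 138 = -1398 - 5*√129/2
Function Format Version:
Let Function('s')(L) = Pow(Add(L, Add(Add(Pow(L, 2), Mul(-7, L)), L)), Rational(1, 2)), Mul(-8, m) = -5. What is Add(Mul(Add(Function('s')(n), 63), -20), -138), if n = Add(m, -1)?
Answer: Add(-1398, Mul(Rational(-5, 2), Pow(129, Rational(1, 2)))) ≈ -1426.4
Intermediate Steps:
m = Rational(5, 8) (m = Mul(Rational(-1, 8), -5) = Rational(5, 8) ≈ 0.62500)
n = Rational(-3, 8) (n = Add(Rational(5, 8), -1) = Rational(-3, 8) ≈ -0.37500)
Function('s')(L) = Pow(Add(Pow(L, 2), Mul(-5, L)), Rational(1, 2)) (Function('s')(L) = Pow(Add(L, Add(Pow(L, 2), Mul(-6, L))), Rational(1, 2)) = Pow(Add(Pow(L, 2), Mul(-5, L)), Rational(1, 2)))
Add(Mul(Add(Function('s')(n), 63), -20), -138) = Add(Mul(Add(Pow(Mul(Rational(-3, 8), Add(-5, Rational(-3, 8))), Rational(1, 2)), 63), -20), -138) = Add(Mul(Add(Pow(Mul(Rational(-3, 8), Rational(-43, 8)), Rational(1, 2)), 63), -20), -138) = Add(Mul(Add(Pow(Rational(129, 64), Rational(1, 2)), 63), -20), -138) = Add(Mul(Add(Mul(Rational(1, 8), Pow(129, Rational(1, 2))), 63), -20), -138) = Add(Mul(Add(63, Mul(Rational(1, 8), Pow(129, Rational(1, 2)))), -20), -138) = Add(Add(-1260, Mul(Rational(-5, 2), Pow(129, Rational(1, 2)))), -138) = Add(-1398, Mul(Rational(-5, 2), Pow(129, Rational(1, 2))))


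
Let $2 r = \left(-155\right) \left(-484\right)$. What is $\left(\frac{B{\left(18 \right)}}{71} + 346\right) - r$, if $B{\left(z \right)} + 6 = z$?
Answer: $- \frac{2638632}{71} \approx -37164.0$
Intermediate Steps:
$B{\left(z \right)} = -6 + z$
$r = 37510$ ($r = \frac{\left(-155\right) \left(-484\right)}{2} = \frac{1}{2} \cdot 75020 = 37510$)
$\left(\frac{B{\left(18 \right)}}{71} + 346\right) - r = \left(\frac{-6 + 18}{71} + 346\right) - 37510 = \left(\frac{1}{71} \cdot 12 + 346\right) - 37510 = \left(\frac{12}{71} + 346\right) - 37510 = \frac{24578}{71} - 37510 = - \frac{2638632}{71}$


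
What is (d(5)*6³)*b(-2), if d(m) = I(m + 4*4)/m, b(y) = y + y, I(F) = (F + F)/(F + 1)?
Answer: -18144/55 ≈ -329.89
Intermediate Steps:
I(F) = 2*F/(1 + F) (I(F) = (2*F)/(1 + F) = 2*F/(1 + F))
b(y) = 2*y
d(m) = 2*(16 + m)/(m*(17 + m)) (d(m) = (2*(m + 4*4)/(1 + (m + 4*4)))/m = (2*(m + 16)/(1 + (m + 16)))/m = (2*(16 + m)/(1 + (16 + m)))/m = (2*(16 + m)/(17 + m))/m = 2*(16 + m)/(m*(17 + m)))
(d(5)*6³)*b(-2) = ((2*(16 + 5)/(5*(17 + 5)))*6³)*(2*(-2)) = ((2*(⅕)*21/22)*216)*(-4) = ((2*(⅕)*(1/22)*21)*216)*(-4) = ((21/55)*216)*(-4) = (4536/55)*(-4) = -18144/55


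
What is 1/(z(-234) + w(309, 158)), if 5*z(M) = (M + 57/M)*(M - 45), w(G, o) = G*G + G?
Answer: 130/14151903 ≈ 9.1860e-6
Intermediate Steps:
w(G, o) = G + G² (w(G, o) = G² + G = G + G²)
z(M) = (-45 + M)*(M + 57/M)/5 (z(M) = ((M + 57/M)*(M - 45))/5 = ((M + 57/M)*(-45 + M))/5 = ((-45 + M)*(M + 57/M))/5 = (-45 + M)*(M + 57/M)/5)
1/(z(-234) + w(309, 158)) = 1/((⅕)*(-2565 - 234*(57 + (-234)² - 45*(-234)))/(-234) + 309*(1 + 309)) = 1/((⅕)*(-1/234)*(-2565 - 234*(57 + 54756 + 10530)) + 309*310) = 1/((⅕)*(-1/234)*(-2565 - 234*65343) + 95790) = 1/((⅕)*(-1/234)*(-2565 - 15290262) + 95790) = 1/((⅕)*(-1/234)*(-15292827) + 95790) = 1/(1699203/130 + 95790) = 1/(14151903/130) = 130/14151903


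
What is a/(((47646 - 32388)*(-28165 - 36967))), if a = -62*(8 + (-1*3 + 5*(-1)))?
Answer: 0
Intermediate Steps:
a = 0 (a = -62*(8 + (-3 - 5)) = -62*(8 - 8) = -62*0 = 0)
a/(((47646 - 32388)*(-28165 - 36967))) = 0/(((47646 - 32388)*(-28165 - 36967))) = 0/((15258*(-65132))) = 0/(-993784056) = 0*(-1/993784056) = 0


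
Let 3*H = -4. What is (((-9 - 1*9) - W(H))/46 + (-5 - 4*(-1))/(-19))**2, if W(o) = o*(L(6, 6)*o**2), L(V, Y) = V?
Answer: 13456/15468489 ≈ 0.00086990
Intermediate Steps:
H = -4/3 (H = (1/3)*(-4) = -4/3 ≈ -1.3333)
W(o) = 6*o**3 (W(o) = o*(6*o**2) = 6*o**3)
(((-9 - 1*9) - W(H))/46 + (-5 - 4*(-1))/(-19))**2 = (((-9 - 1*9) - 6*(-4/3)**3)/46 + (-5 - 4*(-1))/(-19))**2 = (((-9 - 9) - 6*(-64)/27)*(1/46) + (-5 + 4)*(-1/19))**2 = ((-18 - 1*(-128/9))*(1/46) - 1*(-1/19))**2 = ((-18 + 128/9)*(1/46) + 1/19)**2 = (-34/9*1/46 + 1/19)**2 = (-17/207 + 1/19)**2 = (-116/3933)**2 = 13456/15468489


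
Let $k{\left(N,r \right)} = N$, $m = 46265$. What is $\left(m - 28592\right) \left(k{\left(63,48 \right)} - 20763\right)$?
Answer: $-365831100$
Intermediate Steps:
$\left(m - 28592\right) \left(k{\left(63,48 \right)} - 20763\right) = \left(46265 - 28592\right) \left(63 - 20763\right) = 17673 \left(-20700\right) = -365831100$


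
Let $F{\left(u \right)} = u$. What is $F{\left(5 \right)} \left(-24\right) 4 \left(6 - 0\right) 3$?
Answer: $-8640$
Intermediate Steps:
$F{\left(5 \right)} \left(-24\right) 4 \left(6 - 0\right) 3 = 5 \left(-24\right) 4 \left(6 - 0\right) 3 = - 120 \cdot 4 \left(6 + 0\right) 3 = - 120 \cdot 4 \cdot 6 \cdot 3 = - 120 \cdot 24 \cdot 3 = \left(-120\right) 72 = -8640$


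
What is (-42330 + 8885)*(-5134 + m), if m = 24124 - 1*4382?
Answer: -488564560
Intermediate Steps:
m = 19742 (m = 24124 - 4382 = 19742)
(-42330 + 8885)*(-5134 + m) = (-42330 + 8885)*(-5134 + 19742) = -33445*14608 = -488564560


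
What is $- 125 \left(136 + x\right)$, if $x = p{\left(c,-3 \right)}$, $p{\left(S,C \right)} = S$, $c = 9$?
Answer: $-18125$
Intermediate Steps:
$x = 9$
$- 125 \left(136 + x\right) = - 125 \left(136 + 9\right) = \left(-125\right) 145 = -18125$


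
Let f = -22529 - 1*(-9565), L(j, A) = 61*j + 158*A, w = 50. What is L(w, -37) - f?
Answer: 10168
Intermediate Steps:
f = -12964 (f = -22529 + 9565 = -12964)
L(w, -37) - f = (61*50 + 158*(-37)) - 1*(-12964) = (3050 - 5846) + 12964 = -2796 + 12964 = 10168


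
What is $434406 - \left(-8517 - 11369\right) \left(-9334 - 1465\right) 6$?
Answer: $-1288059078$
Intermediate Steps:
$434406 - \left(-8517 - 11369\right) \left(-9334 - 1465\right) 6 = 434406 - \left(-19886\right) \left(-10799\right) 6 = 434406 - 214748914 \cdot 6 = 434406 - 1288493484 = -1288059078$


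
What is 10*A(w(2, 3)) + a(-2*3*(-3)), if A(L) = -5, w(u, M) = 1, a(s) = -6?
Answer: -56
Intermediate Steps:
10*A(w(2, 3)) + a(-2*3*(-3)) = 10*(-5) - 6 = -50 - 6 = -56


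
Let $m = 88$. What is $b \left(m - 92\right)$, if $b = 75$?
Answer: $-300$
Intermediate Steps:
$b \left(m - 92\right) = 75 \left(88 - 92\right) = 75 \left(-4\right) = -300$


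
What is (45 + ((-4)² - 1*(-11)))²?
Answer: 5184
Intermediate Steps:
(45 + ((-4)² - 1*(-11)))² = (45 + (16 + 11))² = (45 + 27)² = 72² = 5184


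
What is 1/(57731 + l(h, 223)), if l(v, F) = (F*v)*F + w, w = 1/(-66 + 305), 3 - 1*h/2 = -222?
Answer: 239/5362151660 ≈ 4.4572e-8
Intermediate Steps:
h = 450 (h = 6 - 2*(-222) = 6 + 444 = 450)
w = 1/239 ≈ 0.0041841
l(v, F) = 1/239 + v*F² (l(v, F) = (F*v)*F + 1/239 = v*F² + 1/239 = 1/239 + v*F²)
1/(57731 + l(h, 223)) = 1/(57731 + (1/239 + 450*223²)) = 1/(57731 + (1/239 + 450*49729)) = 1/(57731 + (1/239 + 22378050)) = 1/(57731 + 5348353951/239) = 1/(5362151660/239) = 239/5362151660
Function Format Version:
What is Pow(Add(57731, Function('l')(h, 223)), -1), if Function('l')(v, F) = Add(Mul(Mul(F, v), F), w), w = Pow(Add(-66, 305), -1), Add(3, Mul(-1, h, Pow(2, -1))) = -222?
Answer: Rational(239, 5362151660) ≈ 4.4572e-8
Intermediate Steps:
h = 450 (h = Add(6, Mul(-2, -222)) = Add(6, 444) = 450)
w = Rational(1, 239) (w = Pow(239, -1) = Rational(1, 239) ≈ 0.0041841)
Function('l')(v, F) = Add(Rational(1, 239), Mul(v, Pow(F, 2))) (Function('l')(v, F) = Add(Mul(Mul(F, v), F), Rational(1, 239)) = Add(Mul(v, Pow(F, 2)), Rational(1, 239)) = Add(Rational(1, 239), Mul(v, Pow(F, 2))))
Pow(Add(57731, Function('l')(h, 223)), -1) = Pow(Add(57731, Add(Rational(1, 239), Mul(450, Pow(223, 2)))), -1) = Pow(Add(57731, Add(Rational(1, 239), Mul(450, 49729))), -1) = Pow(Add(57731, Add(Rational(1, 239), 22378050)), -1) = Pow(Add(57731, Rational(5348353951, 239)), -1) = Pow(Rational(5362151660, 239), -1) = Rational(239, 5362151660)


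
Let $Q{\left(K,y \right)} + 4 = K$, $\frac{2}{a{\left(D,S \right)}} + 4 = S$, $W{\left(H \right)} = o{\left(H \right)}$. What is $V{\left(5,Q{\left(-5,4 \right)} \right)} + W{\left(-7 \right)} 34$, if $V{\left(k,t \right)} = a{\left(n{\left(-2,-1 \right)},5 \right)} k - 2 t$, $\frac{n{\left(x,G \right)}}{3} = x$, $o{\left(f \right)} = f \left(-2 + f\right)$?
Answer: $2170$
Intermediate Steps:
$W{\left(H \right)} = H \left(-2 + H\right)$
$n{\left(x,G \right)} = 3 x$
$a{\left(D,S \right)} = \frac{2}{-4 + S}$
$Q{\left(K,y \right)} = -4 + K$
$V{\left(k,t \right)} = - 2 t + 2 k$ ($V{\left(k,t \right)} = \frac{2}{-4 + 5} k - 2 t = \frac{2}{1} k - 2 t = 2 \cdot 1 k - 2 t = 2 k - 2 t = - 2 t + 2 k$)
$V{\left(5,Q{\left(-5,4 \right)} \right)} + W{\left(-7 \right)} 34 = \left(- 2 \left(-4 - 5\right) + 2 \cdot 5\right) + - 7 \left(-2 - 7\right) 34 = \left(\left(-2\right) \left(-9\right) + 10\right) + \left(-7\right) \left(-9\right) 34 = \left(18 + 10\right) + 63 \cdot 34 = 28 + 2142 = 2170$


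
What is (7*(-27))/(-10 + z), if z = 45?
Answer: -27/5 ≈ -5.4000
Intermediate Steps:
(7*(-27))/(-10 + z) = (7*(-27))/(-10 + 45) = -189/35 = -189*1/35 = -27/5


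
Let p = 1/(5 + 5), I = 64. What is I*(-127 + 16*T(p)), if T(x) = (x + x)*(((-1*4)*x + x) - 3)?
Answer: -220096/25 ≈ -8803.8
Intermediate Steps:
p = ⅒ (p = 1/10 = ⅒ ≈ 0.10000)
T(x) = 2*x*(-3 - 3*x) (T(x) = (2*x)*((-4*x + x) - 3) = (2*x)*(-3*x - 3) = (2*x)*(-3 - 3*x) = 2*x*(-3 - 3*x))
I*(-127 + 16*T(p)) = 64*(-127 + 16*(-6*⅒*(1 + ⅒))) = 64*(-127 + 16*(-6*⅒*11/10)) = 64*(-127 + 16*(-33/50)) = 64*(-127 - 264/25) = 64*(-3439/25) = -220096/25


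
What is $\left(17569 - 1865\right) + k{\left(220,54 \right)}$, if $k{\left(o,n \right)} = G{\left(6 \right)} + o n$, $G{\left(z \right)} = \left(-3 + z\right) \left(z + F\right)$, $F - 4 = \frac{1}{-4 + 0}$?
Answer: $\frac{110453}{4} \approx 27613.0$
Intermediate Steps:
$F = \frac{15}{4}$ ($F = 4 + \frac{1}{-4 + 0} = 4 + \frac{1}{-4} = 4 - \frac{1}{4} = \frac{15}{4} \approx 3.75$)
$G{\left(z \right)} = \left(-3 + z\right) \left(\frac{15}{4} + z\right)$ ($G{\left(z \right)} = \left(-3 + z\right) \left(z + \frac{15}{4}\right) = \left(-3 + z\right) \left(\frac{15}{4} + z\right)$)
$k{\left(o,n \right)} = \frac{117}{4} + n o$ ($k{\left(o,n \right)} = \left(- \frac{45}{4} + 6^{2} + \frac{3}{4} \cdot 6\right) + o n = \left(- \frac{45}{4} + 36 + \frac{9}{2}\right) + n o = \frac{117}{4} + n o$)
$\left(17569 - 1865\right) + k{\left(220,54 \right)} = \left(17569 - 1865\right) + \left(\frac{117}{4} + 54 \cdot 220\right) = \left(17569 - 1865\right) + \left(\frac{117}{4} + 11880\right) = 15704 + \frac{47637}{4} = \frac{110453}{4}$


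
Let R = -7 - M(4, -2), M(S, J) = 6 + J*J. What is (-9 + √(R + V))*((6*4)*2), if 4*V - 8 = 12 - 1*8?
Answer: -432 + 48*I*√14 ≈ -432.0 + 179.6*I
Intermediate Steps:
M(S, J) = 6 + J²
V = 3 (V = 2 + (12 - 1*8)/4 = 2 + (12 - 8)/4 = 2 + (¼)*4 = 2 + 1 = 3)
R = -17 (R = -7 - (6 + (-2)²) = -7 - (6 + 4) = -7 - 1*10 = -7 - 10 = -17)
(-9 + √(R + V))*((6*4)*2) = (-9 + √(-17 + 3))*((6*4)*2) = (-9 + √(-14))*(24*2) = (-9 + I*√14)*48 = -432 + 48*I*√14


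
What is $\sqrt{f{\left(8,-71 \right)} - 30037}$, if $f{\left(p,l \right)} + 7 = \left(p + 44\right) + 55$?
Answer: $i \sqrt{29937} \approx 173.02 i$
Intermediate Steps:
$f{\left(p,l \right)} = 92 + p$ ($f{\left(p,l \right)} = -7 + \left(\left(p + 44\right) + 55\right) = -7 + \left(\left(44 + p\right) + 55\right) = -7 + \left(99 + p\right) = 92 + p$)
$\sqrt{f{\left(8,-71 \right)} - 30037} = \sqrt{\left(92 + 8\right) - 30037} = \sqrt{100 - 30037} = \sqrt{-29937} = i \sqrt{29937}$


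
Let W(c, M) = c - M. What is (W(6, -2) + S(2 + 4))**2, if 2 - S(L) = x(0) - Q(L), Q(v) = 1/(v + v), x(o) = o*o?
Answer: 14641/144 ≈ 101.67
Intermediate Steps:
x(o) = o**2
Q(v) = 1/(2*v)
S(L) = 2 + 1/(2*L) (S(L) = 2 - (0**2 - 1/(2*L)) = 2 - (0 - 1/(2*L)) = 2 - (-1)/(2*L) = 2 + 1/(2*L))
(W(6, -2) + S(2 + 4))**2 = ((6 - 1*(-2)) + (2 + 1/(2*(2 + 4))))**2 = ((6 + 2) + (2 + (1/2)/6))**2 = (8 + (2 + (1/2)*(1/6)))**2 = (8 + (2 + 1/12))**2 = (8 + 25/12)**2 = (121/12)**2 = 14641/144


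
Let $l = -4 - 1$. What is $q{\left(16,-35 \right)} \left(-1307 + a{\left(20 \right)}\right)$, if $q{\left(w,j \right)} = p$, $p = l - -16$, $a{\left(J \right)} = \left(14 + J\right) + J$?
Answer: $-13783$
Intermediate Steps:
$l = -5$ ($l = -4 - 1 = -5$)
$a{\left(J \right)} = 14 + 2 J$
$p = 11$ ($p = -5 - -16 = -5 + 16 = 11$)
$q{\left(w,j \right)} = 11$
$q{\left(16,-35 \right)} \left(-1307 + a{\left(20 \right)}\right) = 11 \left(-1307 + \left(14 + 2 \cdot 20\right)\right) = 11 \left(-1307 + \left(14 + 40\right)\right) = 11 \left(-1307 + 54\right) = 11 \left(-1253\right) = -13783$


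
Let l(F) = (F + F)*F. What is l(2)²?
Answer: 64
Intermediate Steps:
l(F) = 2*F² (l(F) = (2*F)*F = 2*F²)
l(2)² = (2*2²)² = (2*4)² = 8² = 64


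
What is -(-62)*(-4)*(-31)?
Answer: 7688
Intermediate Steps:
-(-62)*(-4)*(-31) = -31*8*(-31) = -248*(-31) = 7688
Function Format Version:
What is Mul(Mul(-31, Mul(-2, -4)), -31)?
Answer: 7688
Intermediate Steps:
Mul(Mul(-31, Mul(-2, -4)), -31) = Mul(Mul(-31, 8), -31) = Mul(-248, -31) = 7688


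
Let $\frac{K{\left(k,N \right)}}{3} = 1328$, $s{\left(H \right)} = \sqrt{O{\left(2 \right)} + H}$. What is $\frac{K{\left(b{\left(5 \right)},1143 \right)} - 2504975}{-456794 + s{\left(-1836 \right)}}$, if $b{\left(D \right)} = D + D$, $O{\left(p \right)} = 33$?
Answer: $\frac{1142437682854}{208660760239} + \frac{2500991 i \sqrt{1803}}{208660760239} \approx 5.4751 + 0.00050894 i$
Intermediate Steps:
$b{\left(D \right)} = 2 D$
$s{\left(H \right)} = \sqrt{33 + H}$
$K{\left(k,N \right)} = 3984$ ($K{\left(k,N \right)} = 3 \cdot 1328 = 3984$)
$\frac{K{\left(b{\left(5 \right)},1143 \right)} - 2504975}{-456794 + s{\left(-1836 \right)}} = \frac{3984 - 2504975}{-456794 + \sqrt{33 - 1836}} = - \frac{2500991}{-456794 + \sqrt{-1803}} = - \frac{2500991}{-456794 + i \sqrt{1803}}$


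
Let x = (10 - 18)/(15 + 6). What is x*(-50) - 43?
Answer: -503/21 ≈ -23.952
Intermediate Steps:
x = -8/21 ≈ -0.38095
x*(-50) - 43 = -8/21*(-50) - 43 = 400/21 - 43 = -503/21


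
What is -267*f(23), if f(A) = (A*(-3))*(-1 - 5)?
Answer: -110538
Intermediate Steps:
f(A) = 18*A (f(A) = -3*A*(-6) = 18*A)
-267*f(23) = -4806*23 = -267*414 = -110538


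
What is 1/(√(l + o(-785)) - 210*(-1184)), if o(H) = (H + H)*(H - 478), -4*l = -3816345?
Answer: 66304/16485043361 - 2*√11747985/247275650415 ≈ 3.9943e-6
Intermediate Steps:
l = 3816345/4 (l = -¼*(-3816345) = 3816345/4 ≈ 9.5409e+5)
o(H) = 2*H*(-478 + H) (o(H) = (2*H)*(-478 + H) = 2*H*(-478 + H))
1/(√(l + o(-785)) - 210*(-1184)) = 1/(√(3816345/4 + 2*(-785)*(-478 - 785)) - 210*(-1184)) = 1/(√(3816345/4 + 2*(-785)*(-1263)) + 248640) = 1/(√(3816345/4 + 1982910) + 248640) = 1/(√(11747985/4) + 248640) = 1/(√11747985/2 + 248640) = 1/(248640 + √11747985/2)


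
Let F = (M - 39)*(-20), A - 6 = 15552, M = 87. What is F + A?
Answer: 14598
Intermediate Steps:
A = 15558 (A = 6 + 15552 = 15558)
F = -960 (F = (87 - 39)*(-20) = 48*(-20) = -960)
F + A = -960 + 15558 = 14598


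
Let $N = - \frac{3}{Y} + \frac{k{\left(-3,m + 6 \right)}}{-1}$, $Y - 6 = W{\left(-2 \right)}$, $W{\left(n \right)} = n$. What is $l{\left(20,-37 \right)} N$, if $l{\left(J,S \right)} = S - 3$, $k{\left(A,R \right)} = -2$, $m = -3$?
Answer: $-50$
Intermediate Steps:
$l{\left(J,S \right)} = -3 + S$
$Y = 4$ ($Y = 6 - 2 = 4$)
$N = \frac{5}{4}$ ($N = - \frac{3}{4} - \frac{2}{-1} = \left(-3\right) \frac{1}{4} - -2 = - \frac{3}{4} + 2 = \frac{5}{4} \approx 1.25$)
$l{\left(20,-37 \right)} N = \left(-3 - 37\right) \frac{5}{4} = \left(-40\right) \frac{5}{4} = -50$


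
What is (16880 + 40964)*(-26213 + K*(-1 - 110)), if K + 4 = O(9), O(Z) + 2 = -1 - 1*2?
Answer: -1458478616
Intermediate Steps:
O(Z) = -5 (O(Z) = -2 + (-1 - 1*2) = -2 + (-1 - 2) = -2 - 3 = -5)
K = -9 (K = -4 - 5 = -9)
(16880 + 40964)*(-26213 + K*(-1 - 110)) = (16880 + 40964)*(-26213 - 9*(-1 - 110)) = 57844*(-26213 - 9*(-111)) = 57844*(-26213 + 999) = 57844*(-25214) = -1458478616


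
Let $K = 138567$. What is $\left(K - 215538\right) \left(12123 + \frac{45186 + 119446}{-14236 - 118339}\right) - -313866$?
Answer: $- \frac{123654026155353}{132575} \approx -9.3271 \cdot 10^{8}$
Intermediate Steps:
$\left(K - 215538\right) \left(12123 + \frac{45186 + 119446}{-14236 - 118339}\right) - -313866 = \left(138567 - 215538\right) \left(12123 + \frac{45186 + 119446}{-14236 - 118339}\right) - -313866 = - 76971 \left(12123 + \frac{164632}{-132575}\right) + 313866 = - 76971 \left(12123 + 164632 \left(- \frac{1}{132575}\right)\right) + 313866 = - 76971 \left(12123 - \frac{164632}{132575}\right) + 313866 = \left(-76971\right) \frac{1607042093}{132575} + 313866 = - \frac{123695636940303}{132575} + 313866 = - \frac{123654026155353}{132575}$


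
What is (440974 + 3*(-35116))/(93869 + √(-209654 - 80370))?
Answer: 31504876994/8811679185 - 671252*I*√72506/8811679185 ≈ 3.5754 - 0.020512*I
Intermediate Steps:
(440974 + 3*(-35116))/(93869 + √(-209654 - 80370)) = (440974 - 105348)/(93869 + √(-290024)) = 335626/(93869 + 2*I*√72506)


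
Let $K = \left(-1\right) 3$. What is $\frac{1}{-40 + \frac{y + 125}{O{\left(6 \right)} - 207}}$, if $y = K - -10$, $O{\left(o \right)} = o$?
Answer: $- \frac{67}{2724} \approx -0.024596$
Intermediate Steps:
$K = -3$
$y = 7$ ($y = -3 - -10 = -3 + 10 = 7$)
$\frac{1}{-40 + \frac{y + 125}{O{\left(6 \right)} - 207}} = \frac{1}{-40 + \frac{7 + 125}{6 - 207}} = \frac{1}{-40 + \frac{132}{-201}} = \frac{1}{-40 + 132 \left(- \frac{1}{201}\right)} = \frac{1}{-40 - \frac{44}{67}} = \frac{1}{- \frac{2724}{67}} = - \frac{67}{2724}$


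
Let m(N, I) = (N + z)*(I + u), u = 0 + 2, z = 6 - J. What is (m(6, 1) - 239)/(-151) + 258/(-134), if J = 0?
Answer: -5878/10117 ≈ -0.58100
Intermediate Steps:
z = 6 (z = 6 - 1*0 = 6 + 0 = 6)
u = 2
m(N, I) = (2 + I)*(6 + N) (m(N, I) = (N + 6)*(I + 2) = (6 + N)*(2 + I) = (2 + I)*(6 + N))
(m(6, 1) - 239)/(-151) + 258/(-134) = ((12 + 2*6 + 6*1 + 1*6) - 239)/(-151) + 258/(-134) = ((12 + 12 + 6 + 6) - 239)*(-1/151) + 258*(-1/134) = (36 - 239)*(-1/151) - 129/67 = -203*(-1/151) - 129/67 = 203/151 - 129/67 = -5878/10117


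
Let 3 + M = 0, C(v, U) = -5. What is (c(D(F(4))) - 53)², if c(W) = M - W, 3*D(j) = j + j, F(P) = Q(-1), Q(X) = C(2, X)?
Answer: 24964/9 ≈ 2773.8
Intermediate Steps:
Q(X) = -5
F(P) = -5
D(j) = 2*j/3 (D(j) = (j + j)/3 = (2*j)/3 = 2*j/3)
M = -3 (M = -3 + 0 = -3)
c(W) = -3 - W
(c(D(F(4))) - 53)² = ((-3 - 2*(-5)/3) - 53)² = ((-3 - 1*(-10/3)) - 53)² = ((-3 + 10/3) - 53)² = (⅓ - 53)² = (-158/3)² = 24964/9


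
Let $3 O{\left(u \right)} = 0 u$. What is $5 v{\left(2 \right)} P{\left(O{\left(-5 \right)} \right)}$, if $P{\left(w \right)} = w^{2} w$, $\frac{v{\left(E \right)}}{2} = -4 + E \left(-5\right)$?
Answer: $0$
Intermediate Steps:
$v{\left(E \right)} = -8 - 10 E$ ($v{\left(E \right)} = 2 \left(-4 + E \left(-5\right)\right) = 2 \left(-4 - 5 E\right) = -8 - 10 E$)
$O{\left(u \right)} = 0$ ($O{\left(u \right)} = \frac{0 u}{3} = \frac{1}{3} \cdot 0 = 0$)
$P{\left(w \right)} = w^{3}$
$5 v{\left(2 \right)} P{\left(O{\left(-5 \right)} \right)} = 5 \left(-8 - 20\right) 0^{3} = 5 \left(-8 - 20\right) 0 = 5 \left(-28\right) 0 = \left(-140\right) 0 = 0$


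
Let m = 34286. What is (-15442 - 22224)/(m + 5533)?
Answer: -37666/39819 ≈ -0.94593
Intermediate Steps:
(-15442 - 22224)/(m + 5533) = (-15442 - 22224)/(34286 + 5533) = -37666/39819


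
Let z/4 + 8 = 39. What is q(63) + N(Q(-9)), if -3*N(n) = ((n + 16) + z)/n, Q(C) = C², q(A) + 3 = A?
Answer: 14359/243 ≈ 59.091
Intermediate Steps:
z = 124 (z = -32 + 4*39 = -32 + 156 = 124)
q(A) = -3 + A
N(n) = -(140 + n)/(3*n) (N(n) = -((n + 16) + 124)/(3*n) = -((16 + n) + 124)/(3*n) = -(140 + n)/(3*n))
q(63) + N(Q(-9)) = (-3 + 63) + (-140 - 1*(-9)²)/(3*((-9)²)) = 60 + (⅓)*(-140 - 1*81)/81 = 60 + (⅓)*(1/81)*(-140 - 81) = 60 + (⅓)*(1/81)*(-221) = 60 - 221/243 = 14359/243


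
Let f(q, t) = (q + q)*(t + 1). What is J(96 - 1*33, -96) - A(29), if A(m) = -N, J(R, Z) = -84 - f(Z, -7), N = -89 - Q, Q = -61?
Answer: -1264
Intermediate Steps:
f(q, t) = 2*q*(1 + t) (f(q, t) = (2*q)*(1 + t) = 2*q*(1 + t))
N = -28 (N = -89 - 1*(-61) = -89 + 61 = -28)
J(R, Z) = -84 + 12*Z (J(R, Z) = -84 - 2*Z*(1 - 7) = -84 - 2*Z*(-6) = -84 - (-12)*Z = -84 + 12*Z)
A(m) = 28 (A(m) = -1*(-28) = 28)
J(96 - 1*33, -96) - A(29) = (-84 + 12*(-96)) - 1*28 = (-84 - 1152) - 28 = -1236 - 28 = -1264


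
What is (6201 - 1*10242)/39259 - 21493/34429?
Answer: -982921276/1351648111 ≈ -0.72720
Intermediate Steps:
(6201 - 1*10242)/39259 - 21493/34429 = (6201 - 10242)*(1/39259) - 21493*1/34429 = -4041*1/39259 - 21493/34429 = -4041/39259 - 21493/34429 = -982921276/1351648111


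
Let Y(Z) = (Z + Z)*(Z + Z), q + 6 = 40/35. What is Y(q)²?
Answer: 21381376/2401 ≈ 8905.2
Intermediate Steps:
q = -34/7 (q = -6 + 40/35 = -6 + 40*(1/35) = -6 + 8/7 = -34/7 ≈ -4.8571)
Y(Z) = 4*Z² (Y(Z) = (2*Z)*(2*Z) = 4*Z²)
Y(q)² = (4*(-34/7)²)² = (4*(1156/49))² = (4624/49)² = 21381376/2401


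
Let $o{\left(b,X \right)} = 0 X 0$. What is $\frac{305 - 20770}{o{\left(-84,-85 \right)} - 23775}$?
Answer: $\frac{4093}{4755} \approx 0.86078$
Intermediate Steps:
$o{\left(b,X \right)} = 0$ ($o{\left(b,X \right)} = 0 \cdot 0 = 0$)
$\frac{305 - 20770}{o{\left(-84,-85 \right)} - 23775} = \frac{305 - 20770}{0 - 23775} = - \frac{20465}{-23775} = \left(-20465\right) \left(- \frac{1}{23775}\right) = \frac{4093}{4755}$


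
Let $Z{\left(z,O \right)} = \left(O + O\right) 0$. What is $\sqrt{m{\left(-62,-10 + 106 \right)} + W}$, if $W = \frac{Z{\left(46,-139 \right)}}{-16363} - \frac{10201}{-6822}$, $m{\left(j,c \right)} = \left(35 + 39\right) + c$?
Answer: $\frac{\sqrt{886815278}}{2274} \approx 13.096$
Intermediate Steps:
$m{\left(j,c \right)} = 74 + c$
$Z{\left(z,O \right)} = 0$ ($Z{\left(z,O \right)} = 2 O 0 = 0$)
$W = \frac{10201}{6822}$ ($W = \frac{0}{-16363} - \frac{10201}{-6822} = 0 \left(- \frac{1}{16363}\right) - - \frac{10201}{6822} = 0 + \frac{10201}{6822} = \frac{10201}{6822} \approx 1.4953$)
$\sqrt{m{\left(-62,-10 + 106 \right)} + W} = \sqrt{\left(74 + \left(-10 + 106\right)\right) + \frac{10201}{6822}} = \sqrt{\left(74 + 96\right) + \frac{10201}{6822}} = \sqrt{170 + \frac{10201}{6822}} = \sqrt{\frac{1169941}{6822}} = \frac{\sqrt{886815278}}{2274}$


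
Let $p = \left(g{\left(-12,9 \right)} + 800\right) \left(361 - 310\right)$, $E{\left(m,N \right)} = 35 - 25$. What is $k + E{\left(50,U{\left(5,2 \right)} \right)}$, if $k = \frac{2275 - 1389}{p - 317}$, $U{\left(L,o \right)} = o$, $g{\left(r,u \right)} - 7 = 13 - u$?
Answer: $\frac{205663}{20522} \approx 10.022$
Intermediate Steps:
$g{\left(r,u \right)} = 20 - u$ ($g{\left(r,u \right)} = 7 - \left(-13 + u\right) = 20 - u$)
$E{\left(m,N \right)} = 10$ ($E{\left(m,N \right)} = 35 - 25 = 10$)
$p = 41361$ ($p = \left(\left(20 - 9\right) + 800\right) \left(361 - 310\right) = \left(\left(20 - 9\right) + 800\right) 51 = \left(11 + 800\right) 51 = 811 \cdot 51 = 41361$)
$k = \frac{443}{20522}$ ($k = \frac{2275 - 1389}{41361 - 317} = \frac{886}{41044} = 886 \cdot \frac{1}{41044} = \frac{443}{20522} \approx 0.021587$)
$k + E{\left(50,U{\left(5,2 \right)} \right)} = \frac{443}{20522} + 10 = \frac{205663}{20522}$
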